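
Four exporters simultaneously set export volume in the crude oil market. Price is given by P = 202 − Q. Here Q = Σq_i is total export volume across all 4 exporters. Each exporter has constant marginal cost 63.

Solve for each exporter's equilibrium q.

A representative exporter's profit is π_i = q_i(202 − Q) − 63q_i, with Q = q_i + Σ_{j≠i} q_j.
First-order condition: 139 − 2q_i − Σ_{j≠i} q_j = 0.
Imposing symmetry (q_j = q for all j) turns Σ_{j≠i} q_j into 3q, so 139 = 5q and q = 27.8.

27.8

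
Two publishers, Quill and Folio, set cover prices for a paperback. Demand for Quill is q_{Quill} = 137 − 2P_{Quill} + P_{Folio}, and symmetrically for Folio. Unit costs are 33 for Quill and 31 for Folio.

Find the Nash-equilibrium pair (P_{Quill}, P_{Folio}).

Quill's profit: π = (P_{Quill} − 33)(137 − 2P_{Quill} + P_{Folio}).
∂π/∂P_{Quill} = 203 − 4P_{Quill} + P_{Folio} = 0 ⇒ P_{Quill} = 50.75 + 0.25P_{Folio}.
Similarly P_{Folio} = 49.75 + 0.25P_{Quill}.
Solving the two reaction functions simultaneously: (1 − (0.25)(0.25))P_{Quill} = 50.75 + 0.25·49.75, so 0.9375P_{Quill} = 63.1875 and P_{Quill} = 67.4.
Then P_{Folio} = 49.75 + 0.25·67.4 = 66.6.

67.4, 66.6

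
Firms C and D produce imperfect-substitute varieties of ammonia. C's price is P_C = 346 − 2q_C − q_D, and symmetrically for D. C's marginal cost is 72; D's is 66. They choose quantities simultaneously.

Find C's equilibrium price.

180.8

Firm C's profit: π = q_C(346 − 2q_C − q_D) − 72q_C.
∂π/∂q_C = 274 − 4q_C − q_D = 0 ⇒ q_C = 68.5 − 0.25q_D.
Similarly q_D = 70 − 0.25q_C.
Plugging q_D into C's best response: q_C = 68.5 − 0.25(70 − 0.25q_C) ⇒ 0.9375q_C = 51, so q_C = 54.4.
Then q_D = 70 − 0.25·54.4 = 56.4.
P_C = 346 − 2·54.4 − 56.4 = 180.8.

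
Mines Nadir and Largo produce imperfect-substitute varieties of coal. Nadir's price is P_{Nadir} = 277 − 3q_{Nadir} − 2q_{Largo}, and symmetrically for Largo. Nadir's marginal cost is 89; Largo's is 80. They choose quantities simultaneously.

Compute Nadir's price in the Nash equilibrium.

157.8125

Mine Nadir's profit: π = q_{Nadir}(277 − 3q_{Nadir} − 2q_{Largo}) − 89q_{Nadir}.
∂π/∂q_{Nadir} = 188 − 6q_{Nadir} − 2q_{Largo} = 0 ⇒ q_{Nadir} = 94/3 − (1/3)q_{Largo}.
Similarly q_{Largo} = 197/6 − (1/3)q_{Nadir}.
Substituting the second reaction function into the first: q_{Nadir} = 94/3 − (1/3)(197/6 − (1/3)q_{Nadir}), which gives (8/9)q_{Nadir} = 367/18 ⇒ q_{Nadir} = 22.9375.
Then q_{Largo} = 197/6 − (1/3)·22.9375 = 25.1875.
P_{Nadir} = 277 − 3·22.9375 − 2·25.1875 = 157.8125.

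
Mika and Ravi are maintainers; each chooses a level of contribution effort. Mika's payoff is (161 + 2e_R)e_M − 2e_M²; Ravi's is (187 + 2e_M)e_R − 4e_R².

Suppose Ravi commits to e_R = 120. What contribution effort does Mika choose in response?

100.25

Expanding Mika's payoff: 161e_M + 2e_Re_M − 2e_M².
∂π/∂e_M = 161 + 2e_R − 4e_M = 0, so e_M = 40.25 + 0.5e_R.
At e_R = 120: e_M = 40.25 + 0.5·120 = 100.25.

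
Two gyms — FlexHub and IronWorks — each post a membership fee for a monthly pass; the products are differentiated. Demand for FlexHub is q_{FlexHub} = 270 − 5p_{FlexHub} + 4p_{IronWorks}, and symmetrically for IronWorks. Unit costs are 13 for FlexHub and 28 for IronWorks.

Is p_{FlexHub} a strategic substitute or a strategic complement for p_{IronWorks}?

FlexHub's profit: π = (p_{FlexHub} − 13)(270 − 5p_{FlexHub} + 4p_{IronWorks}).
∂π/∂p_{FlexHub} = 335 − 10p_{FlexHub} + 4p_{IronWorks} = 0 ⇒ p_{FlexHub} = 33.5 + 0.4p_{IronWorks}.
The best-response slope dp_{FlexHub}/dp_{IronWorks} = 0.4 > 0: the reaction function is upward-sloping, so the choices are strategic complements.

strategic complements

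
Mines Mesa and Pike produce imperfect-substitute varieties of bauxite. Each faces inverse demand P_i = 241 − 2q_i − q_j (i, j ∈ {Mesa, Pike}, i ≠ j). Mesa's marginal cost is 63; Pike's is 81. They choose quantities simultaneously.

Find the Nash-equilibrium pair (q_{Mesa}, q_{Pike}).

Mine Mesa's profit: π = q_{Mesa}(241 − 2q_{Mesa} − q_{Pike}) − 63q_{Mesa}.
∂π/∂q_{Mesa} = 178 − 4q_{Mesa} − q_{Pike} = 0 ⇒ q_{Mesa} = 44.5 − 0.25q_{Pike}.
Similarly q_{Pike} = 40 − 0.25q_{Mesa}.
Substituting the second reaction function into the first: q_{Mesa} = 44.5 − 0.25(40 − 0.25q_{Mesa}), which gives 0.9375q_{Mesa} = 34.5 ⇒ q_{Mesa} = 36.8.
Then q_{Pike} = 40 − 0.25·36.8 = 30.8.

36.8, 30.8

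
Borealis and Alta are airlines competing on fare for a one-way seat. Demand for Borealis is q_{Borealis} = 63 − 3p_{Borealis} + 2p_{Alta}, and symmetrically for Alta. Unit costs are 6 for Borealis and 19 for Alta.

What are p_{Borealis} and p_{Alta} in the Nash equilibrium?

22.6875, 27.5625

Borealis's profit: π = (p_{Borealis} − 6)(63 − 3p_{Borealis} + 2p_{Alta}).
∂π/∂p_{Borealis} = 81 − 6p_{Borealis} + 2p_{Alta} = 0 ⇒ p_{Borealis} = 13.5 + (1/3)p_{Alta}.
Similarly p_{Alta} = 20 + (1/3)p_{Borealis}.
Solving the two reaction functions simultaneously: (1 − (1/3)(1/3))p_{Borealis} = 13.5 + (1/3)·20, so (8/9)p_{Borealis} = 121/6 and p_{Borealis} = 22.6875.
Then p_{Alta} = 20 + (1/3)·22.6875 = 27.5625.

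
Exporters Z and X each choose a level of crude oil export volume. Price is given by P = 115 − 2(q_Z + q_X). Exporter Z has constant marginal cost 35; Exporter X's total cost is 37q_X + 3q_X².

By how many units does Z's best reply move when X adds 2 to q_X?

Exporter Z's profit: π = q_Z(115 − 2(q_Z + q_X)) − 35q_Z.
∂π/∂q_Z = 80 − 4q_Z − 2q_X = 0, so q_Z = 20 − 0.5q_X.
The reaction-function slope is −0.5, so a 2-unit rise in q_X moves q_Z by −0.5 × 2 = −1. Z's best response falls — the actions are strategic substitutes.

-1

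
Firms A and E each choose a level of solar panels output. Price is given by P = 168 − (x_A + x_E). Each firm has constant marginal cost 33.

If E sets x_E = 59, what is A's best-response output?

Firm A's profit: π = x_A(168 − (x_A + x_E)) − 33x_A.
∂π/∂x_A = 135 − 2x_A − x_E = 0, so x_A = 67.5 − 0.5x_E.
At x_E = 59: x_A = 67.5 − 0.5·59 = 38.

38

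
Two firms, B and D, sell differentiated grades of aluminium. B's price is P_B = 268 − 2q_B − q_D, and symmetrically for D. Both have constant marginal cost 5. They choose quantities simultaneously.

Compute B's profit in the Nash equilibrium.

Firm B's profit: π = q_B(268 − 2q_B − q_D) − 5q_B.
∂π/∂q_B = 263 − 4q_B − q_D = 0 ⇒ q_B = 65.75 − 0.25q_D.
Setting q_B = q_D in the reaction function: q_B = 65.75 − 0.25q_B, so q_B = 65.75 / 1.25 = 52.6.
P_B = 268 − 2·52.6 − 52.6 = 110.2.
Profit = (110.2 − 5)·52.6 = 5533.52.

5533.52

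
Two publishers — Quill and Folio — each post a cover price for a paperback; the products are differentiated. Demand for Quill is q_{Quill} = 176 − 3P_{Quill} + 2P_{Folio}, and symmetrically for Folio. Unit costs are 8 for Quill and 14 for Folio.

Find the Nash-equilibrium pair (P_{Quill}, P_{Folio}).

51.125, 53.375

Quill's profit: π = (P_{Quill} − 8)(176 − 3P_{Quill} + 2P_{Folio}).
∂π/∂P_{Quill} = 200 − 6P_{Quill} + 2P_{Folio} = 0 ⇒ P_{Quill} = 100/3 + (1/3)P_{Folio}.
Similarly P_{Folio} = 109/3 + (1/3)P_{Quill}.
Substituting the second reaction function into the first: P_{Quill} = 100/3 + (1/3)(109/3 + (1/3)P_{Quill}), which gives (8/9)P_{Quill} = 409/9 ⇒ P_{Quill} = 51.125.
Then P_{Folio} = 109/3 + (1/3)·51.125 = 53.375.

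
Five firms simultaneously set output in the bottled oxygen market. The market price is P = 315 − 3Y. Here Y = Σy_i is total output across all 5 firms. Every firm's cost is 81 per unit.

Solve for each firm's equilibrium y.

13

A representative firm's profit is π_i = y_i(315 − 3Y) − 81y_i, with Y = y_i + Σ_{j≠i} y_j.
First-order condition: 234 − 6y_i − 3Σ_{j≠i} y_j = 0.
Imposing symmetry (y_j = y for all j) turns Σ_{j≠i} y_j into 4y, so 234 = 18y and y = 13.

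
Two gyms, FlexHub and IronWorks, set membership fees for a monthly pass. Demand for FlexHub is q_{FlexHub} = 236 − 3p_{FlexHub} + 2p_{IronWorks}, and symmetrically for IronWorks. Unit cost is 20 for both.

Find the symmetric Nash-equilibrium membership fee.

FlexHub's profit: π = (p_{FlexHub} − 20)(236 − 3p_{FlexHub} + 2p_{IronWorks}).
∂π/∂p_{FlexHub} = 296 − 6p_{FlexHub} + 2p_{IronWorks} = 0 ⇒ p_{FlexHub} = 148/3 + (1/3)p_{IronWorks}.
The game is symmetric, so in equilibrium p_{IronWorks} = p_{FlexHub}: the reaction function gives (2/3)p_{FlexHub} = 148/3, hence p_{FlexHub} = 74.

74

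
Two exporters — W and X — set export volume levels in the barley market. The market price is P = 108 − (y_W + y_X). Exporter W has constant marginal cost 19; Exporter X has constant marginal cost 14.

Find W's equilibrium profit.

Exporter W's profit: π = y_W(108 − (y_W + y_X)) − 19y_W.
∂π/∂y_W = 89 − 2y_W − y_X = 0, so y_W = 44.5 − 0.5y_X.
By the same steps for X: y_X = 47 − 0.5y_W.
Solving the two reaction functions simultaneously: (1 − (−0.5)(−0.5))y_W = 44.5 − 0.5·47, so 0.75y_W = 21 and y_W = 28.
Then y_X = 47 − 0.5·28 = 33.
Price P = 108 − 61 = 47.
W's profit: (47 − 19)·28 = 784.

784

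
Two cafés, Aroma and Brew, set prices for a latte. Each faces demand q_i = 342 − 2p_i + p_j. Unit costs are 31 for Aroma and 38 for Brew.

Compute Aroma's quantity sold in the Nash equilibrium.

Aroma's profit: π = (p_{Aroma} − 31)(342 − 2p_{Aroma} + p_{Brew}).
∂π/∂p_{Aroma} = 404 − 4p_{Aroma} + p_{Brew} = 0 ⇒ p_{Aroma} = 101 + 0.25p_{Brew}.
Similarly p_{Brew} = 104.5 + 0.25p_{Aroma}.
Solving the two reaction functions simultaneously: (1 − (0.25)(0.25))p_{Aroma} = 101 + 0.25·104.5, so 0.9375p_{Aroma} = 127.125 and p_{Aroma} = 135.6.
Then p_{Brew} = 104.5 + 0.25·135.6 = 138.4.
q_{Aroma} = 342 − 2·135.6 + 138.4 = 209.2.

209.2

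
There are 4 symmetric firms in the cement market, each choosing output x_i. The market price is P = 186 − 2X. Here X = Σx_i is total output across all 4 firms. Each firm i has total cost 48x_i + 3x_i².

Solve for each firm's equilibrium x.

A representative firm's profit is π_i = x_i(186 − 2X) − 48x_i − 3x_i², with X = x_i + Σ_{j≠i} x_j.
First-order condition: 138 − 10x_i − 2Σ_{j≠i} x_j = 0.
Imposing symmetry (x_j = x for all j) turns Σ_{j≠i} x_j into 3x, so 138 = 16x and x = 8.625.

8.625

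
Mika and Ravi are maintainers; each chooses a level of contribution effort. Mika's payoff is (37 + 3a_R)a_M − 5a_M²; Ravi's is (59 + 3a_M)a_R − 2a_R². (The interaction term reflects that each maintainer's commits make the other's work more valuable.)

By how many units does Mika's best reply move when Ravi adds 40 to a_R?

12

Expanding Mika's payoff: 37a_M + 3a_Ra_M − 5a_M².
∂π/∂a_M = 37 + 3a_R − 10a_M = 0, so a_M = 3.7 + 0.3a_R.
The reaction-function slope is 0.3, so a 40-unit rise in a_R moves a_M by 0.3 × 40 = 12. Mika's best response rises — the actions are strategic complements.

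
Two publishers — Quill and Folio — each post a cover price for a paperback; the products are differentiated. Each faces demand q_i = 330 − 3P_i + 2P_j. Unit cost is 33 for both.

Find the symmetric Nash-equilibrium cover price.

Quill's profit: π = (P_{Quill} − 33)(330 − 3P_{Quill} + 2P_{Folio}).
∂π/∂P_{Quill} = 429 − 6P_{Quill} + 2P_{Folio} = 0 ⇒ P_{Quill} = 71.5 + (1/3)P_{Folio}.
The game is symmetric, so in equilibrium P_{Folio} = P_{Quill}: the reaction function gives (2/3)P_{Quill} = 71.5, hence P_{Quill} = 107.25.

107.25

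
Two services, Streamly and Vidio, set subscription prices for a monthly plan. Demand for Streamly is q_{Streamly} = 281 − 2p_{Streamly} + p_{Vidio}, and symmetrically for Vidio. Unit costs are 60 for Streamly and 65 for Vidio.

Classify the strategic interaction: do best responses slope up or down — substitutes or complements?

strategic complements

Streamly's profit: π = (p_{Streamly} − 60)(281 − 2p_{Streamly} + p_{Vidio}).
∂π/∂p_{Streamly} = 401 − 4p_{Streamly} + p_{Vidio} = 0 ⇒ p_{Streamly} = 100.25 + 0.25p_{Vidio}.
The best-response slope dp_{Streamly}/dp_{Vidio} = 0.25 > 0: the reaction function is upward-sloping, so the choices are strategic complements.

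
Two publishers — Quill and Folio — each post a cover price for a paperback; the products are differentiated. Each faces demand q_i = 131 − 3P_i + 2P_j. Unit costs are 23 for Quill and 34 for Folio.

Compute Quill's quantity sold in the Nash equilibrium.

Quill's profit: π = (P_{Quill} − 23)(131 − 3P_{Quill} + 2P_{Folio}).
∂π/∂P_{Quill} = 200 − 6P_{Quill} + 2P_{Folio} = 0 ⇒ P_{Quill} = 100/3 + (1/3)P_{Folio}.
Similarly P_{Folio} = 233/6 + (1/3)P_{Quill}.
Plugging P_{Folio} into Quill's best response: P_{Quill} = 100/3 + (1/3)(233/6 + (1/3)P_{Quill}) ⇒ (8/9)P_{Quill} = 833/18, so P_{Quill} = 52.0625.
Then P_{Folio} = 233/6 + (1/3)·52.0625 = 56.1875.
q_{Quill} = 131 − 3·52.0625 + 2·56.1875 = 87.1875.

87.1875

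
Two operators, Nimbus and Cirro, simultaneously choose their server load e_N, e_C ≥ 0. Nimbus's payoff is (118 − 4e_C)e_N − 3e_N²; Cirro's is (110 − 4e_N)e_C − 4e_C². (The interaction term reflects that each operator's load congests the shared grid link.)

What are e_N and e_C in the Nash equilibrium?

Expanding Nimbus's payoff: 118e_N − 4e_Ce_N − 3e_N².
∂π/∂e_N = 118 − 4e_C − 6e_N = 0, so e_N = 59/3 − (2/3)e_C.
Likewise for Cirro: e_C = 13.75 − 0.5e_N.
Plugging e_C into Nimbus's best response: e_N = 59/3 − (2/3)(13.75 − 0.5e_N) ⇒ (2/3)e_N = 10.5, so e_N = 15.75.
Then e_C = 13.75 − 0.5·15.75 = 5.875.

15.75, 5.875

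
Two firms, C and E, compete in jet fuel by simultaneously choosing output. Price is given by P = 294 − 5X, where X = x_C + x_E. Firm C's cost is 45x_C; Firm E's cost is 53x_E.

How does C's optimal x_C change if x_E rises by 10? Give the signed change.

Firm C's profit: π = x_C(294 − 5(x_C + x_E)) − 45x_C.
∂π/∂x_C = 249 − 10x_C − 5x_E = 0, so x_C = 24.9 − 0.5x_E.
The reaction-function slope is −0.5, so a 10-unit rise in x_E moves x_C by −0.5 × 10 = −5. C's best response falls — the actions are strategic substitutes.

-5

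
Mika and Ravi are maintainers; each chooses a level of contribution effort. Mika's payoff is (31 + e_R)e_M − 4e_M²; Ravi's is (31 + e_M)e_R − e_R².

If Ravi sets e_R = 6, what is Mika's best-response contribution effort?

4.625

Expanding Mika's payoff: 31e_M + e_Re_M − 4e_M².
∂π/∂e_M = 31 + e_R − 8e_M = 0, so e_M = 3.875 + 0.125e_R.
At e_R = 6: e_M = 3.875 + 0.125·6 = 4.625.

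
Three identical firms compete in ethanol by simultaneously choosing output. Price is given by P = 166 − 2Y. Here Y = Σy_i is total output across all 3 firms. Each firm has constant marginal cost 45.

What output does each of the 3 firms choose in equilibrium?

15.125

A representative firm's profit is π_i = y_i(166 − 2Y) − 45y_i, with Y = y_i + Σ_{j≠i} y_j.
First-order condition: 121 − 4y_i − 2Σ_{j≠i} y_j = 0.
Imposing symmetry (y_j = y for all j) turns Σ_{j≠i} y_j into 2y, so 121 = 8y and y = 15.125.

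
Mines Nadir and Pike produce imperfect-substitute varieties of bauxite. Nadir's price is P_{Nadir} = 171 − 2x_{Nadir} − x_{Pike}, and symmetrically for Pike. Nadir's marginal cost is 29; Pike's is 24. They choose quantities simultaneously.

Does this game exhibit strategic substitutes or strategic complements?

strategic substitutes

Mine Nadir's profit: π = x_{Nadir}(171 − 2x_{Nadir} − x_{Pike}) − 29x_{Nadir}.
∂π/∂x_{Nadir} = 142 − 4x_{Nadir} − x_{Pike} = 0 ⇒ x_{Nadir} = 35.5 − 0.25x_{Pike}.
The best-response slope dx_{Nadir}/dx_{Pike} = −0.25 < 0: the reaction function is downward-sloping, so the choices are strategic substitutes.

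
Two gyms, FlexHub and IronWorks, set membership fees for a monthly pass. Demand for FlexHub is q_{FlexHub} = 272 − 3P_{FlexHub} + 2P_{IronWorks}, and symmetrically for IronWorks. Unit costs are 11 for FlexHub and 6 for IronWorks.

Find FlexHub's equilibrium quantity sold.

FlexHub's profit: π = (P_{FlexHub} − 11)(272 − 3P_{FlexHub} + 2P_{IronWorks}).
∂π/∂P_{FlexHub} = 305 − 6P_{FlexHub} + 2P_{IronWorks} = 0 ⇒ P_{FlexHub} = 305/6 + (1/3)P_{IronWorks}.
Similarly P_{IronWorks} = 145/3 + (1/3)P_{FlexHub}.
Substituting the second reaction function into the first: P_{FlexHub} = 305/6 + (1/3)(145/3 + (1/3)P_{FlexHub}), which gives (8/9)P_{FlexHub} = 1205/18 ⇒ P_{FlexHub} = 75.3125.
Then P_{IronWorks} = 145/3 + (1/3)·75.3125 = 73.4375.
q_{FlexHub} = 272 − 3·75.3125 + 2·73.4375 = 192.9375.

192.9375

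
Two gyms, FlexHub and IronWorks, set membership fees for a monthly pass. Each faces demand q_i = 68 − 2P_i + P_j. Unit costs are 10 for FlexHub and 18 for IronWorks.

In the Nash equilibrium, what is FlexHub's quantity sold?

40.8

FlexHub's profit: π = (P_{FlexHub} − 10)(68 − 2P_{FlexHub} + P_{IronWorks}).
∂π/∂P_{FlexHub} = 88 − 4P_{FlexHub} + P_{IronWorks} = 0 ⇒ P_{FlexHub} = 22 + 0.25P_{IronWorks}.
Similarly P_{IronWorks} = 26 + 0.25P_{FlexHub}.
Substituting the second reaction function into the first: P_{FlexHub} = 22 + 0.25(26 + 0.25P_{FlexHub}), which gives 0.9375P_{FlexHub} = 28.5 ⇒ P_{FlexHub} = 30.4.
Then P_{IronWorks} = 26 + 0.25·30.4 = 33.6.
q_{FlexHub} = 68 − 2·30.4 + 33.6 = 40.8.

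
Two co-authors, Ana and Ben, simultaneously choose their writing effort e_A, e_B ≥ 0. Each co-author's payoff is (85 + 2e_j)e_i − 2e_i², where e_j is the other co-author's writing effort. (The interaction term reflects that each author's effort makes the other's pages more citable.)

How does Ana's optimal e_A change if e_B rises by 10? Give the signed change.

Ana's payoff is (85 + 2e_B)e_A − 2e_A².
∂π/∂e_A = 85 + 2e_B − 4e_A = 0, so e_A = 21.25 + 0.5e_B.
The reaction-function slope is 0.5, so a 10-unit rise in e_B moves e_A by 0.5 × 10 = 5. Ana's best response rises — the actions are strategic complements.

5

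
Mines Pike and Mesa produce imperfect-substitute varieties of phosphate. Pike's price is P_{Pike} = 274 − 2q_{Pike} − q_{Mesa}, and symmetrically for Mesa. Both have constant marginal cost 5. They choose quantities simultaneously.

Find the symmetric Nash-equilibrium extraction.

Mine Pike's profit: π = q_{Pike}(274 − 2q_{Pike} − q_{Mesa}) − 5q_{Pike}.
∂π/∂q_{Pike} = 269 − 4q_{Pike} − q_{Mesa} = 0 ⇒ q_{Pike} = 67.25 − 0.25q_{Mesa}.
By symmetry q_{Mesa} = q_{Pike}; substituting into the reaction function, 1.25q_{Pike} = 67.25 and q_{Pike} = 53.8.

53.8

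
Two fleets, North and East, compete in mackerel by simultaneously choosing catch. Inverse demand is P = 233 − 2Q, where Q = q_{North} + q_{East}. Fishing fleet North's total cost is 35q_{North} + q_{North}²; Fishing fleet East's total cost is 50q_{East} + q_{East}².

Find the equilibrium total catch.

47.625

Fishing fleet North's profit: π = q_{North}(233 − 2(q_{North} + q_{East})) − 35q_{North} − q_{North}².
∂π/∂q_{North} = 198 − 6q_{North} − 2q_{East} = 0, so q_{North} = 33 − (1/3)q_{East}.
By the same steps for East: q_{East} = 30.5 − (1/3)q_{North}.
Substituting the second reaction function into the first: q_{North} = 33 − (1/3)(30.5 − (1/3)q_{North}), which gives (8/9)q_{North} = 137/6 ⇒ q_{North} = 25.6875.
Then q_{East} = 30.5 − (1/3)·25.6875 = 21.9375.
Total catch: 25.6875 + 21.9375 = 47.625.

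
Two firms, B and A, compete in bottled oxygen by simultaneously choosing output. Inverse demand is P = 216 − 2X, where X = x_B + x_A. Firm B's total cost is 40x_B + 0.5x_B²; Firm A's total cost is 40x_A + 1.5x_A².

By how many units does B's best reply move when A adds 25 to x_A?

-10

Firm B's profit: π = x_B(216 − 2(x_B + x_A)) − 40x_B − 0.5x_B².
∂π/∂x_B = 176 − 5x_B − 2x_A = 0, so x_B = 35.2 − 0.4x_A.
The reaction-function slope is −0.4, so a 25-unit rise in x_A moves x_B by −0.4 × 25 = −10. B's best response falls — the actions are strategic substitutes.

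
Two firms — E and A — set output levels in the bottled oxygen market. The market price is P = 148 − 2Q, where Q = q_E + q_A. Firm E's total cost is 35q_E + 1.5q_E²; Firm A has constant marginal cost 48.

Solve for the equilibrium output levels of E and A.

Firm E's profit: π = q_E(148 − 2(q_E + q_A)) − 35q_E − 1.5q_E².
∂π/∂q_E = 113 − 7q_E − 2q_A = 0, so q_E = 113/7 − (2/7)q_A.
For A: ∂π/∂q_A = 100 − 4q_A − 2q_E = 0 ⇒ q_A = 25 − 0.5q_E.
Solving the two reaction functions simultaneously: (1 − (−2/7)(−0.5))q_E = 113/7 − (2/7)·25, so (6/7)q_E = 9 and q_E = 10.5.
Then q_A = 25 − 0.5·10.5 = 19.75.

10.5, 19.75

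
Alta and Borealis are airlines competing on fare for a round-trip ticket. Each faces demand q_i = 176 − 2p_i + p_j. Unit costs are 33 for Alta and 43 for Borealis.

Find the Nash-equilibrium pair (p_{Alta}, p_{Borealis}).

Alta's profit: π = (p_{Alta} − 33)(176 − 2p_{Alta} + p_{Borealis}).
∂π/∂p_{Alta} = 242 − 4p_{Alta} + p_{Borealis} = 0 ⇒ p_{Alta} = 60.5 + 0.25p_{Borealis}.
Similarly p_{Borealis} = 65.5 + 0.25p_{Alta}.
Plugging p_{Borealis} into Alta's best response: p_{Alta} = 60.5 + 0.25(65.5 + 0.25p_{Alta}) ⇒ 0.9375p_{Alta} = 76.875, so p_{Alta} = 82.
Then p_{Borealis} = 65.5 + 0.25·82 = 86.

82, 86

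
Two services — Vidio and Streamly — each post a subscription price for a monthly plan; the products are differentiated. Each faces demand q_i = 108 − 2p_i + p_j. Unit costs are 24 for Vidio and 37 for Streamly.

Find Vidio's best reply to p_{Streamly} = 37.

Vidio's profit: π = (p_{Vidio} − 24)(108 − 2p_{Vidio} + p_{Streamly}).
∂π/∂p_{Vidio} = 156 − 4p_{Vidio} + p_{Streamly} = 0 ⇒ p_{Vidio} = 39 + 0.25p_{Streamly}.
At p_{Streamly} = 37: p_{Vidio} = 39 + 0.25·37 = 48.25.

48.25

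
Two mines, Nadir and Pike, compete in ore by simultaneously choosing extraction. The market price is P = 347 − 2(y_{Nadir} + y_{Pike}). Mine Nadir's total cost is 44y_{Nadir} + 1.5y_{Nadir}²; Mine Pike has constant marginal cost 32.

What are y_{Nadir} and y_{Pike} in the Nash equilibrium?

24.25, 66.625

Mine Nadir's profit: π = y_{Nadir}(347 − 2(y_{Nadir} + y_{Pike})) − 44y_{Nadir} − 1.5y_{Nadir}².
∂π/∂y_{Nadir} = 303 − 7y_{Nadir} − 2y_{Pike} = 0, so y_{Nadir} = 303/7 − (2/7)y_{Pike}.
For Pike: ∂π/∂y_{Pike} = 315 − 4y_{Pike} − 2y_{Nadir} = 0 ⇒ y_{Pike} = 78.75 − 0.5y_{Nadir}.
Plugging y_{Pike} into Nadir's best response: y_{Nadir} = 303/7 − (2/7)(78.75 − 0.5y_{Nadir}) ⇒ (6/7)y_{Nadir} = 291/14, so y_{Nadir} = 24.25.
Then y_{Pike} = 78.75 − 0.5·24.25 = 66.625.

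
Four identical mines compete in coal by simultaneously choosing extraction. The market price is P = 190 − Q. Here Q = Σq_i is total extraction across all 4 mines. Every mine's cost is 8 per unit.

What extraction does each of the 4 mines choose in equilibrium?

A representative mine's profit is π_i = q_i(190 − Q) − 8q_i, with Q = q_i + Σ_{j≠i} q_j.
First-order condition: 182 − 2q_i − Σ_{j≠i} q_j = 0.
In a symmetric equilibrium every mine chooses the same q, so Σ_{j≠i} q_j = 3q. The condition becomes 182 − 5q = 0, giving q = 182/5 = 36.4.

36.4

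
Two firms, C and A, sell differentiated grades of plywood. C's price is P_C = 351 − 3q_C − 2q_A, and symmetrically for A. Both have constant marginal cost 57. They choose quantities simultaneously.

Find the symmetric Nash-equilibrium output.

Firm C's profit: π = q_C(351 − 3q_C − 2q_A) − 57q_C.
∂π/∂q_C = 294 − 6q_C − 2q_A = 0 ⇒ q_C = 49 − (1/3)q_A.
The game is symmetric, so in equilibrium q_A = q_C: the reaction function gives (4/3)q_C = 49, hence q_C = 36.75.

36.75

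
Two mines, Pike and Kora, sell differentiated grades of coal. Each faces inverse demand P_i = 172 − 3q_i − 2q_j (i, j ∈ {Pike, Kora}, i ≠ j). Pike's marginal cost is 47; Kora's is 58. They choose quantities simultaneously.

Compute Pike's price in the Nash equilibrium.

95.9375

Mine Pike's profit: π = q_{Pike}(172 − 3q_{Pike} − 2q_{Kora}) − 47q_{Pike}.
∂π/∂q_{Pike} = 125 − 6q_{Pike} − 2q_{Kora} = 0 ⇒ q_{Pike} = 125/6 − (1/3)q_{Kora}.
Similarly q_{Kora} = 19 − (1/3)q_{Pike}.
Plugging q_{Kora} into Pike's best response: q_{Pike} = 125/6 − (1/3)(19 − (1/3)q_{Pike}) ⇒ (8/9)q_{Pike} = 14.5, so q_{Pike} = 16.3125.
Then q_{Kora} = 19 − (1/3)·16.3125 = 13.5625.
P_{Pike} = 172 − 3·16.3125 − 2·13.5625 = 95.9375.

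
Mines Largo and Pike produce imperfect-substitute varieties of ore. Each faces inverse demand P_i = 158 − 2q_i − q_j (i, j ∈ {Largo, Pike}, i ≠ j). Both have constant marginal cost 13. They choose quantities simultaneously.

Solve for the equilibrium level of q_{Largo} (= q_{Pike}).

Mine Largo's profit: π = q_{Largo}(158 − 2q_{Largo} − q_{Pike}) − 13q_{Largo}.
∂π/∂q_{Largo} = 145 − 4q_{Largo} − q_{Pike} = 0 ⇒ q_{Largo} = 36.25 − 0.25q_{Pike}.
Setting q_{Largo} = q_{Pike} in the reaction function: q_{Largo} = 36.25 − 0.25q_{Largo}, so q_{Largo} = 36.25 / 1.25 = 29.

29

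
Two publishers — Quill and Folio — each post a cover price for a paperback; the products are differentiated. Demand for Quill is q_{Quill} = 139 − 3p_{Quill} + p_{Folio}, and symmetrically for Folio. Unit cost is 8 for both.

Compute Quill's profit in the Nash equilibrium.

Quill's profit: π = (p_{Quill} − 8)(139 − 3p_{Quill} + p_{Folio}).
∂π/∂p_{Quill} = 163 − 6p_{Quill} + p_{Folio} = 0 ⇒ p_{Quill} = 163/6 + (1/6)p_{Folio}.
The game is symmetric, so in equilibrium p_{Folio} = p_{Quill}: the reaction function gives (5/6)p_{Quill} = 163/6, hence p_{Quill} = 32.6.
q_{Quill} = 139 − 3·32.6 + 32.6 = 73.8.
Profit = (32.6 − 8)·73.8 = 1815.48.

1815.48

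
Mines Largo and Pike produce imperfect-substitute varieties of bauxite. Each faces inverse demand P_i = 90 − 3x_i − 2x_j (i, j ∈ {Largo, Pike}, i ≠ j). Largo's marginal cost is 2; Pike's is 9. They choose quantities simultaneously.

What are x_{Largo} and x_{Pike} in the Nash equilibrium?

11.4375, 9.6875

Mine Largo's profit: π = x_{Largo}(90 − 3x_{Largo} − 2x_{Pike}) − 2x_{Largo}.
∂π/∂x_{Largo} = 88 − 6x_{Largo} − 2x_{Pike} = 0 ⇒ x_{Largo} = 44/3 − (1/3)x_{Pike}.
Similarly x_{Pike} = 13.5 − (1/3)x_{Largo}.
Solving the two reaction functions simultaneously: (1 − (−1/3)(−1/3))x_{Largo} = 44/3 − (1/3)·13.5, so (8/9)x_{Largo} = 61/6 and x_{Largo} = 11.4375.
Then x_{Pike} = 13.5 − (1/3)·11.4375 = 9.6875.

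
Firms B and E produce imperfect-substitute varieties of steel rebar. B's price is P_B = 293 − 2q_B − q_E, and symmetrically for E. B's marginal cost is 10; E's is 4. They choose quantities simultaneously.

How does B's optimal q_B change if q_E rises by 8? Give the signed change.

-2

Firm B's profit: π = q_B(293 − 2q_B − q_E) − 10q_B.
∂π/∂q_B = 283 − 4q_B − q_E = 0 ⇒ q_B = 70.75 − 0.25q_E.
The reaction-function slope is −0.25, so an 8-unit rise in q_E moves q_B by −0.25 × 8 = −2. B's best response falls — the actions are strategic substitutes.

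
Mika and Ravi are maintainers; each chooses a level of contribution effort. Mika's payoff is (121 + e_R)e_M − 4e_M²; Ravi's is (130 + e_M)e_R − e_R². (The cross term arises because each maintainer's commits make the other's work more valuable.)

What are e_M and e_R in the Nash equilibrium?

24.8, 77.4

Expanding Mika's payoff: 121e_M + e_Re_M − 4e_M².
∂π/∂e_M = 121 + e_R − 8e_M = 0, so e_M = 15.125 + 0.125e_R.
Likewise for Ravi: e_R = 65 + 0.5e_M.
Substituting the second reaction function into the first: e_M = 15.125 + 0.125(65 + 0.5e_M), which gives 0.9375e_M = 23.25 ⇒ e_M = 24.8.
Then e_R = 65 + 0.5·24.8 = 77.4.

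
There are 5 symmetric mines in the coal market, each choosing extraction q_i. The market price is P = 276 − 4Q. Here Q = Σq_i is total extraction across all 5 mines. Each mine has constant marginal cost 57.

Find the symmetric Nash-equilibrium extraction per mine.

9.125

A representative mine's profit is π_i = q_i(276 − 4Q) − 57q_i, with Q = q_i + Σ_{j≠i} q_j.
First-order condition: 219 − 8q_i − 4Σ_{j≠i} q_j = 0.
Imposing symmetry (q_j = q for all j) turns Σ_{j≠i} q_j into 4q, so 219 = 24q and q = 9.125.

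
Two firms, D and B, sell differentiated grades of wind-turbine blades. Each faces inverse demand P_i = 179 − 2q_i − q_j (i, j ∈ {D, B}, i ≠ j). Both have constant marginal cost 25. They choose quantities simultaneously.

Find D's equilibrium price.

Firm D's profit: π = q_D(179 − 2q_D − q_B) − 25q_D.
∂π/∂q_D = 154 − 4q_D − q_B = 0 ⇒ q_D = 38.5 − 0.25q_B.
By symmetry q_B = q_D; substituting into the reaction function, 1.25q_D = 38.5 and q_D = 30.8.
P_D = 179 − 2·30.8 − 30.8 = 86.6.

86.6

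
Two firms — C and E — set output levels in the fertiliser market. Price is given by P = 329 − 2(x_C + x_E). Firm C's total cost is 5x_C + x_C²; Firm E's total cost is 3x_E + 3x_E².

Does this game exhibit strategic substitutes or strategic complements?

strategic substitutes

Firm C's profit: π = x_C(329 − 2(x_C + x_E)) − 5x_C − x_C².
∂π/∂x_C = 324 − 6x_C − 2x_E = 0, so x_C = 54 − (1/3)x_E.
The best-response slope dx_C/dx_E = −1/3 < 0: the reaction function is downward-sloping, so the choices are strategic substitutes.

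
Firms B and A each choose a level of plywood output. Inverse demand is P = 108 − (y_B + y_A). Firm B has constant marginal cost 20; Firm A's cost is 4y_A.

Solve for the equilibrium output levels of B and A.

24, 40

Firm B's profit: π = y_B(108 − (y_B + y_A)) − 20y_B.
∂π/∂y_B = 88 − 2y_B − y_A = 0, so y_B = 44 − 0.5y_A.
By the same steps for A: y_A = 52 − 0.5y_B.
Substituting the second reaction function into the first: y_B = 44 − 0.5(52 − 0.5y_B), which gives 0.75y_B = 18 ⇒ y_B = 24.
Then y_A = 52 − 0.5·24 = 40.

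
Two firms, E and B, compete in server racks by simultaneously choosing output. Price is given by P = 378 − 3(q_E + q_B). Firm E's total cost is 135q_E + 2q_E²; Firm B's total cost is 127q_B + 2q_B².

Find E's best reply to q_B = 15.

Firm E's profit: π = q_E(378 − 3(q_E + q_B)) − 135q_E − 2q_E².
∂π/∂q_E = 243 − 10q_E − 3q_B = 0, so q_E = 24.3 − 0.3q_B.
At q_B = 15: q_E = 24.3 − 0.3·15 = 19.8.

19.8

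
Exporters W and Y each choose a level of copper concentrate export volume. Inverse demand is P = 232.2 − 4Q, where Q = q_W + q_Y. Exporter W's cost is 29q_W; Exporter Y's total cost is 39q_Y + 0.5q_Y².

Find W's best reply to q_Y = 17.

16.9

Exporter W's profit: π = q_W(232.2 − 4(q_W + q_Y)) − 29q_W.
∂π/∂q_W = 203.2 − 8q_W − 4q_Y = 0, so q_W = 25.4 − 0.5q_Y.
At q_Y = 17: q_W = 25.4 − 0.5·17 = 16.9.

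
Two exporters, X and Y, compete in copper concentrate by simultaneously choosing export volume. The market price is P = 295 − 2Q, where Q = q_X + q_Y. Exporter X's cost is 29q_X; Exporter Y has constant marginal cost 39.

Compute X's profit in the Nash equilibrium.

Exporter X's profit: π = q_X(295 − 2(q_X + q_Y)) − 29q_X.
∂π/∂q_X = 266 − 4q_X − 2q_Y = 0, so q_X = 66.5 − 0.5q_Y.
By the same steps for Y: q_Y = 64 − 0.5q_X.
Substituting the second reaction function into the first: q_X = 66.5 − 0.5(64 − 0.5q_X), which gives 0.75q_X = 34.5 ⇒ q_X = 46.
Then q_Y = 64 − 0.5·46 = 41.
Price P = 295 − 2·87 = 121.
X's profit: (121 − 29)·46 = 4232.

4232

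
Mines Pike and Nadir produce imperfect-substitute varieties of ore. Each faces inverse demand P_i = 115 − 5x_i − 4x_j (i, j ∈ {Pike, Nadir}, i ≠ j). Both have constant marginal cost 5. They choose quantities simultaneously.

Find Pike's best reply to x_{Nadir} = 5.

9

Mine Pike's profit: π = x_{Pike}(115 − 5x_{Pike} − 4x_{Nadir}) − 5x_{Pike}.
∂π/∂x_{Pike} = 110 − 10x_{Pike} − 4x_{Nadir} = 0 ⇒ x_{Pike} = 11 − 0.4x_{Nadir}.
At x_{Nadir} = 5: x_{Pike} = 11 − 0.4·5 = 9.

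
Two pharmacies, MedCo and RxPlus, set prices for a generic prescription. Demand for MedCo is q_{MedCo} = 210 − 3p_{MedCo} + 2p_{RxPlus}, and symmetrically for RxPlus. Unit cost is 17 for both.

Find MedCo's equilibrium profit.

MedCo's profit: π = (p_{MedCo} − 17)(210 − 3p_{MedCo} + 2p_{RxPlus}).
∂π/∂p_{MedCo} = 261 − 6p_{MedCo} + 2p_{RxPlus} = 0 ⇒ p_{MedCo} = 43.5 + (1/3)p_{RxPlus}.
By symmetry p_{RxPlus} = p_{MedCo}; substituting into the reaction function, (2/3)p_{MedCo} = 43.5 and p_{MedCo} = 65.25.
q_{MedCo} = 210 − 3·65.25 + 2·65.25 = 144.75.
Profit = (65.25 − 17)·144.75 = 6984.1875.

6984.1875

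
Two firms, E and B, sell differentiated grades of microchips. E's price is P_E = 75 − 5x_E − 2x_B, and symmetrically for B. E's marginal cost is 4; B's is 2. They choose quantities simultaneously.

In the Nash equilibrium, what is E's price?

33.375

Firm E's profit: π = x_E(75 − 5x_E − 2x_B) − 4x_E.
∂π/∂x_E = 71 − 10x_E − 2x_B = 0 ⇒ x_E = 7.1 − 0.2x_B.
Similarly x_B = 7.3 − 0.2x_E.
Substituting the second reaction function into the first: x_E = 7.1 − 0.2(7.3 − 0.2x_E), which gives 0.96x_E = 5.64 ⇒ x_E = 5.875.
Then x_B = 7.3 − 0.2·5.875 = 6.125.
P_E = 75 − 5·5.875 − 2·6.125 = 33.375.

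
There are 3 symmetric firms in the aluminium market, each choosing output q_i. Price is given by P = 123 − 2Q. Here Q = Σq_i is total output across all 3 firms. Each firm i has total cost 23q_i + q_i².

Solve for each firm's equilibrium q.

A representative firm's profit is π_i = q_i(123 − 2Q) − 23q_i − q_i², with Q = q_i + Σ_{j≠i} q_j.
First-order condition: 100 − 6q_i − 2Σ_{j≠i} q_j = 0.
With identical firms, set every q_j = q: then 100 − 6q − 4q = 0, i.e. q = 100/10 = 10.

10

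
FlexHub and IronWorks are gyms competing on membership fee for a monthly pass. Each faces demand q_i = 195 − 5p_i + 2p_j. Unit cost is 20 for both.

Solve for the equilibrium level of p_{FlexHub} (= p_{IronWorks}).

36.875

FlexHub's profit: π = (p_{FlexHub} − 20)(195 − 5p_{FlexHub} + 2p_{IronWorks}).
∂π/∂p_{FlexHub} = 295 − 10p_{FlexHub} + 2p_{IronWorks} = 0 ⇒ p_{FlexHub} = 29.5 + 0.2p_{IronWorks}.
Setting p_{FlexHub} = p_{IronWorks} in the reaction function: p_{FlexHub} = 29.5 + 0.2p_{FlexHub}, so p_{FlexHub} = 29.5 / 0.8 = 36.875.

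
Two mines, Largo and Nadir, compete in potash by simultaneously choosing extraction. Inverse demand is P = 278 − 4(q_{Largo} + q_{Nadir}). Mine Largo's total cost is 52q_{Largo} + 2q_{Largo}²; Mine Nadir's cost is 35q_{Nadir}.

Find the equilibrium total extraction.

35.6

Mine Largo's profit: π = q_{Largo}(278 − 4(q_{Largo} + q_{Nadir})) − 52q_{Largo} − 2q_{Largo}².
∂π/∂q_{Largo} = 226 − 12q_{Largo} − 4q_{Nadir} = 0, so q_{Largo} = 113/6 − (1/3)q_{Nadir}.
For Nadir: ∂π/∂q_{Nadir} = 243 − 8q_{Nadir} − 4q_{Largo} = 0 ⇒ q_{Nadir} = 30.375 − 0.5q_{Largo}.
Substituting the second reaction function into the first: q_{Largo} = 113/6 − (1/3)(30.375 − 0.5q_{Largo}), which gives (5/6)q_{Largo} = 209/24 ⇒ q_{Largo} = 10.45.
Then q_{Nadir} = 30.375 − 0.5·10.45 = 25.15.
Total extraction: 10.45 + 25.15 = 35.6.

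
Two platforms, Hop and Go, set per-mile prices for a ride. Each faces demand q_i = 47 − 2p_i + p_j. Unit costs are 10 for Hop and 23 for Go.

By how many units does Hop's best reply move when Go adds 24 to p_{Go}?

Hop's profit: π = (p_{Hop} − 10)(47 − 2p_{Hop} + p_{Go}).
∂π/∂p_{Hop} = 67 − 4p_{Hop} + p_{Go} = 0 ⇒ p_{Hop} = 16.75 + 0.25p_{Go}.
The reaction-function slope is 0.25, so a 24-unit rise in p_{Go} moves p_{Hop} by 0.25 × 24 = 6. Hop's best response rises — the actions are strategic complements.

6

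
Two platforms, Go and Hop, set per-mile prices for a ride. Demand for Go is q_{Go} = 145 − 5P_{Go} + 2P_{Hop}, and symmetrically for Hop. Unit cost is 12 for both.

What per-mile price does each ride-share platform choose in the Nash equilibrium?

Go's profit: π = (P_{Go} − 12)(145 − 5P_{Go} + 2P_{Hop}).
∂π/∂P_{Go} = 205 − 10P_{Go} + 2P_{Hop} = 0 ⇒ P_{Go} = 20.5 + 0.2P_{Hop}.
By symmetry P_{Hop} = P_{Go}; substituting into the reaction function, 0.8P_{Go} = 20.5 and P_{Go} = 25.625.

25.625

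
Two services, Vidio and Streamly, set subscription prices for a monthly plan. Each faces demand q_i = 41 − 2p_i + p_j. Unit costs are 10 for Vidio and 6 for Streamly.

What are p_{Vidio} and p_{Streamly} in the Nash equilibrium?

19.8, 18.2

Vidio's profit: π = (p_{Vidio} − 10)(41 − 2p_{Vidio} + p_{Streamly}).
∂π/∂p_{Vidio} = 61 − 4p_{Vidio} + p_{Streamly} = 0 ⇒ p_{Vidio} = 15.25 + 0.25p_{Streamly}.
Similarly p_{Streamly} = 13.25 + 0.25p_{Vidio}.
Plugging p_{Streamly} into Vidio's best response: p_{Vidio} = 15.25 + 0.25(13.25 + 0.25p_{Vidio}) ⇒ 0.9375p_{Vidio} = 18.5625, so p_{Vidio} = 19.8.
Then p_{Streamly} = 13.25 + 0.25·19.8 = 18.2.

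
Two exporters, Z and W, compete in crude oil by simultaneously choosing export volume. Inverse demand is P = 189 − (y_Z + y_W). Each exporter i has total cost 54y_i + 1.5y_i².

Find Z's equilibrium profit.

1265.625

Exporter Z's profit: π = y_Z(189 − (y_Z + y_W)) − 54y_Z − 1.5y_Z².
∂π/∂y_Z = 135 − 5y_Z − y_W = 0, so y_Z = 27 − 0.2y_W.
The game is symmetric, so in equilibrium y_W = y_Z: the reaction function gives 1.2y_Z = 27, hence y_Z = 22.5.
Price P = 189 − 45 = 144.
Z's profit: (144 − 54)·22.5 − 1.5(22.5)² = 1265.625.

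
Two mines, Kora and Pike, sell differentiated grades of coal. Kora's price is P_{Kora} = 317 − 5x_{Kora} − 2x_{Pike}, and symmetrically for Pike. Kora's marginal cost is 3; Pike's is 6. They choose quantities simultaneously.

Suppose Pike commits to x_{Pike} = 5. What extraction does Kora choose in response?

Mine Kora's profit: π = x_{Kora}(317 − 5x_{Kora} − 2x_{Pike}) − 3x_{Kora}.
∂π/∂x_{Kora} = 314 − 10x_{Kora} − 2x_{Pike} = 0 ⇒ x_{Kora} = 31.4 − 0.2x_{Pike}.
At x_{Pike} = 5: x_{Kora} = 31.4 − 0.2·5 = 30.4.

30.4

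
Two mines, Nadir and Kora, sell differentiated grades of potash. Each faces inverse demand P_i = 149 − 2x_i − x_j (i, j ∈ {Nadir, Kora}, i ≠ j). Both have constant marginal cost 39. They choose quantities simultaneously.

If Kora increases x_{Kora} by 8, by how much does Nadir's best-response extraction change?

Mine Nadir's profit: π = x_{Nadir}(149 − 2x_{Nadir} − x_{Kora}) − 39x_{Nadir}.
∂π/∂x_{Nadir} = 110 − 4x_{Nadir} − x_{Kora} = 0 ⇒ x_{Nadir} = 27.5 − 0.25x_{Kora}.
The reaction-function slope is −0.25, so an 8-unit rise in x_{Kora} moves x_{Nadir} by −0.25 × 8 = −2. Nadir's best response falls — the actions are strategic substitutes.

-2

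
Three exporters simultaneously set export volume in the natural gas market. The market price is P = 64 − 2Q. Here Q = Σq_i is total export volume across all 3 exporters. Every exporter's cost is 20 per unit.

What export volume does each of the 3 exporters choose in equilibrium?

A representative exporter's profit is π_i = q_i(64 − 2Q) − 20q_i, with Q = q_i + Σ_{j≠i} q_j.
First-order condition: 44 − 4q_i − 2Σ_{j≠i} q_j = 0.
In a symmetric equilibrium every exporter chooses the same q, so Σ_{j≠i} q_j = 2q. The condition becomes 44 − 8q = 0, giving q = 44/8 = 5.5.

5.5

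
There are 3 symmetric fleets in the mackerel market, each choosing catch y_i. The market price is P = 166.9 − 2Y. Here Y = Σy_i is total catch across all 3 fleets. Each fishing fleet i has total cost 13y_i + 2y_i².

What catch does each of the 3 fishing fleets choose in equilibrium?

12.825

A representative fishing fleet's profit is π_i = y_i(166.9 − 2Y) − 13y_i − 2y_i², with Y = y_i + Σ_{j≠i} y_j.
First-order condition: 153.9 − 8y_i − 2Σ_{j≠i} y_j = 0.
Imposing symmetry (y_j = y for all j) turns Σ_{j≠i} y_j into 2y, so 153.9 = 12y and y = 12.825.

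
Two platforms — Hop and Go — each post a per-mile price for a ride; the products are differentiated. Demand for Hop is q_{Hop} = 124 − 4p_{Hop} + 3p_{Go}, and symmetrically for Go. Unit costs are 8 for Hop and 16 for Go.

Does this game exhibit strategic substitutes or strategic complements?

strategic complements

Hop's profit: π = (p_{Hop} − 8)(124 − 4p_{Hop} + 3p_{Go}).
∂π/∂p_{Hop} = 156 − 8p_{Hop} + 3p_{Go} = 0 ⇒ p_{Hop} = 19.5 + 0.375p_{Go}.
The best-response slope dp_{Hop}/dp_{Go} = 0.375 > 0: the reaction function is upward-sloping, so the choices are strategic complements.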